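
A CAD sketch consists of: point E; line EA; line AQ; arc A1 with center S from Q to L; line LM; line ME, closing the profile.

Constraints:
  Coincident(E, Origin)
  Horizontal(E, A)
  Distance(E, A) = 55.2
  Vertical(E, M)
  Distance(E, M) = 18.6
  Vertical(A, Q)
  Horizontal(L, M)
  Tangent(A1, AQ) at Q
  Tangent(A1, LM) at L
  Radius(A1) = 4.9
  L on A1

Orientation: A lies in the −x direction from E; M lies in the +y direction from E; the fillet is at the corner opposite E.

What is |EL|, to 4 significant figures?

53.63

The virtual corner opposite E is at (-55.20, 18.60). Tangency of A1 to AQ means the radius SQ is perpendicular to AQ and A1 meets LM tangentially, so SL is at right angles to LM, with radius 4.9, so the center S sits 4.9 in from both sides at S = (-50.30, 13.70). That places the tangent points at Q = (-55.20, 13.70) on AQ and L = (-50.30, 18.60) on LM. Then |EL| = |L − E| = 53.63.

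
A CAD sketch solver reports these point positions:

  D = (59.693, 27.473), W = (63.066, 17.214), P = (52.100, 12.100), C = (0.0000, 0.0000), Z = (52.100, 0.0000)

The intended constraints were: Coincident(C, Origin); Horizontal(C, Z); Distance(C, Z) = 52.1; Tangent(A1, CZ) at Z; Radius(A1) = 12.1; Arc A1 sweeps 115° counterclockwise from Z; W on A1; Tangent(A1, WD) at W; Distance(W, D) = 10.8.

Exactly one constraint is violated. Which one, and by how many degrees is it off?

Tangent(A1, WD) at W — off by 6.80°.

C = (0.00, 0.00) ✓; C.y = 0.00, Z.y = 0.00 ✓; |CZ| = 52.10 ✓; ∠(PZ, ZC) = 90.00° ✓; |PZ| = 12.10 ✓; bearing(P→W) − bearing(P→Z) = 115.0° ✓; |PW| = 12.10 ✓; ∠(PW, WD) = 96.80° ✗; |WD| = 10.80 ✓.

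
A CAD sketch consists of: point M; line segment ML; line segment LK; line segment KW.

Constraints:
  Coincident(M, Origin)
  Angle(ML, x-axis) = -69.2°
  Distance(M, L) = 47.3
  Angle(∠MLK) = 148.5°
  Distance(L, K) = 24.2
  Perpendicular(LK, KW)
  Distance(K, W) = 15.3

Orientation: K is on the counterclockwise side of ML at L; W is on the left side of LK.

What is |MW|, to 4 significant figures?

65.21

M is at the origin; ML runs at -69.2° with length 47.3, so L = 47.3·(cos -69.2°, sin -69.2°) = (16.80, -44.22). ∠MLK = 148.5°, so LK runs at -69.2° + (180° − 148.5°) = -37.70° from the x-axis; with |LK| = 24.2, K = L + 24.2·(cos -37.70°, sin -37.70°) = (35.94, -59.02). LK ⟂ KW; with |KW| = 15.3 on the left of LK, W = K + 15.3·(0.6115, 0.7912) = (45.30, -46.91). Then |MW| = |W − M| = 65.21.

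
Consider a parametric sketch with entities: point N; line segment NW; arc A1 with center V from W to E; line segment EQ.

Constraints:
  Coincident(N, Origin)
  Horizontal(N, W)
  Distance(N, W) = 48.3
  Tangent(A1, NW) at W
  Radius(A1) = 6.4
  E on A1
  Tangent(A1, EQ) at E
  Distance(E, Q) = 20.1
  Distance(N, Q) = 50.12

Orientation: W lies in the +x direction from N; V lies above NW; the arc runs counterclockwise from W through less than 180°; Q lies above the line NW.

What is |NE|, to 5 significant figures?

54.536

Checks: |VE| = 6.400 ✓; ∠(VE, EQ) = 90.00° ✓; |EQ| = 20.10 ✓; |NQ| = 50.12 ✓.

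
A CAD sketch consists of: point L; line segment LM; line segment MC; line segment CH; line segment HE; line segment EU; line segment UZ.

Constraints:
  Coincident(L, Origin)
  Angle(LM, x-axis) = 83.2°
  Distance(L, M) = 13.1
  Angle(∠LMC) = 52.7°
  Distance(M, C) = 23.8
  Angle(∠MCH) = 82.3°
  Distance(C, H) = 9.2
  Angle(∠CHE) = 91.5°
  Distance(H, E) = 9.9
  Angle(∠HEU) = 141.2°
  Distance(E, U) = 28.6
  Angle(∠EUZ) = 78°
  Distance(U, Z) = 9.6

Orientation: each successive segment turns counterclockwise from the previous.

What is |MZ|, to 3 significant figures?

17.4

L is at the origin; LM runs at 83.2° with length 13.1, so M = (1.55, 13.0). ∠LMC = 52.7° gives MC at -150° from the x-axis; with |MC| = 23.8, C = (-19.0, 0.928). ∠MCH = 82.3° gives CH at -51.8° from the x-axis; with |CH| = 9.2, H = (-13.3, -6.30). ∠CHE = 91.5° gives HE at 36.7° from the x-axis; with |HE| = 9.9, E = (-5.33, -0.385). ∠HEU = 141.2° gives EU at 75.5° from the x-axis; with |EU| = 28.6, U = (1.83, 27.3). ∠EUZ = 78.0° gives UZ at 178° from the x-axis; with |UZ| = 9.6, Z = (-7.76, 27.7). Then |MZ| = |Z − M| = 17.4.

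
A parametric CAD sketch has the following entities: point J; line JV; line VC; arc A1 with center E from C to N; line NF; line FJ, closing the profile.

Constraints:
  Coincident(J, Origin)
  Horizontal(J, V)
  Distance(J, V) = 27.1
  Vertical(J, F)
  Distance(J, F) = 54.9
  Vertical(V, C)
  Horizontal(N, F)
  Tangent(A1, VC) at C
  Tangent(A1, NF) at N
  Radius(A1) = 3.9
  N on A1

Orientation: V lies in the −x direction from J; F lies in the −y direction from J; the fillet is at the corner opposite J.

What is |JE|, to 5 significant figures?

56.029

J is at the origin; J and V share the same y with |JV| = 27.1 and V on the −x side, so V = (-27.100, 0.0000). JF is vertical with |JF| = 54.9 and F on the −y side, so F = (0.0000, -54.900). The virtual corner opposite J is at (-27.100, -54.900). Tangency of A1 to VC means the radius EC is perpendicular to VC and tangency of A1 to NF means the radius EN is perpendicular to NF, with radius 3.9, so the center E sits 3.9 in from both sides at E = (-23.200, -51.000). Then |JE| = |E − J| = 56.029.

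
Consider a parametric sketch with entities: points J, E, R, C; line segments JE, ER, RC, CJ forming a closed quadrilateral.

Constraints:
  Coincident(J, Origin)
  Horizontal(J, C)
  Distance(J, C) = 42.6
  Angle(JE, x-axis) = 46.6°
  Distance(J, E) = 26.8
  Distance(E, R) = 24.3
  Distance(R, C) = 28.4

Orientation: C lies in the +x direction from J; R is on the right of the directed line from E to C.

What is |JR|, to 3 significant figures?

15.2

Checks: |ER| = 24.30 ✓; |RC| = 28.40 ✓.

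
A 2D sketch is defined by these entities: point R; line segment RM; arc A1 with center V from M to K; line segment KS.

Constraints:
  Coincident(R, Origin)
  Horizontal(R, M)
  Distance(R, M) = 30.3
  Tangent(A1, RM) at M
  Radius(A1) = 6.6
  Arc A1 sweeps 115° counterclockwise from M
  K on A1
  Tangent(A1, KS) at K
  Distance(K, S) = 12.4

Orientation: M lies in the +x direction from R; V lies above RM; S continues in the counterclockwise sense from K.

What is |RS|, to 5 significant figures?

37.270

R is at the origin; RM is horizontal with |RM| = 30.3 and M on the +x side, so M = (30.300, 0.0000). Tangency of A1 to RM means the radius VM is perpendicular to RM, so V = M + (0, 6.6) = (30.300, 6.6000). On A1, M sits at bearing -90° from V; a 115° counterclockwise sweep puts K at bearing 25°, so K = V + 6.6·(cos 25°, sin 25°) = (36.282, 9.3893). A1 meets KS tangentially, so VK is at right angles to KS, so KS runs along (−sin 25°, cos 25°); with |KS| = 12.4, S = (31.041, 20.627). Then |RS| = |S − R| = 37.270.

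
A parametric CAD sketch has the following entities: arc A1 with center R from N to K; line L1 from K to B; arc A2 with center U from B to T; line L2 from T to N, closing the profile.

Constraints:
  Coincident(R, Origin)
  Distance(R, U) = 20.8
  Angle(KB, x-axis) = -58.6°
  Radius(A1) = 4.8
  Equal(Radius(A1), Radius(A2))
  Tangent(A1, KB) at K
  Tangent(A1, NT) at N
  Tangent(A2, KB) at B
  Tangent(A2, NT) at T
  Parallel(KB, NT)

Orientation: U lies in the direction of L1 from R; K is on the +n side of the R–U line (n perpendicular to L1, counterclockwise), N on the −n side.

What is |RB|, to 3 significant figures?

21.3

The slot axis is L1's direction at -58.6°, so u = (cos -58.6°, sin -58.6°) = (0.521, -0.854) and n = (−sin -58.6°, cos -58.6°) = (0.854, 0.521). R is at the origin and U lies 20.8 along u from R, so U = 20.8·u = (10.8, -17.8). Tangency of A1 to both parallel lines with radius 4.8 puts K and N at R ± 4.8·n: K = (4.10, 2.50), N = (-4.10, -2.50). Equal radii place B and T the same way about U: B = U + 4.8·n = (14.9, -15.3), T = U − 4.8·n = (6.74, -20.3). Then |RB| = |B − R| = 21.3.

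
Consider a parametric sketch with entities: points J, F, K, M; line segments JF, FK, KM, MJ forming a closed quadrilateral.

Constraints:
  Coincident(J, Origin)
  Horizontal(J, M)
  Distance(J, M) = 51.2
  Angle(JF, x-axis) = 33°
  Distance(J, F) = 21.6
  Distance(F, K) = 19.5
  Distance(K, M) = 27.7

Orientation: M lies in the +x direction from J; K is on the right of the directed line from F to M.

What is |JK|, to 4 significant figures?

25.24

J is at the origin; JM is horizontal with |JM| = 51.2 and M in +x, so M = (51.2, 0). JF runs at 33.0° with |JF| = 21.6, so F = (18.12, 11.76). K is determined by |FK| = 19.5 and |KM| = 27.7 together: it lies at the intersection of circle(F, 19.5) and circle(M, 27.7). With |FM| = 35.11, the foot of the radical line on FM is 12.05 from F and the perpendicular offset is √(19.5² − 12.05²) = 15.33. Taking the right-of-FM solution: K = (24.33, -6.720).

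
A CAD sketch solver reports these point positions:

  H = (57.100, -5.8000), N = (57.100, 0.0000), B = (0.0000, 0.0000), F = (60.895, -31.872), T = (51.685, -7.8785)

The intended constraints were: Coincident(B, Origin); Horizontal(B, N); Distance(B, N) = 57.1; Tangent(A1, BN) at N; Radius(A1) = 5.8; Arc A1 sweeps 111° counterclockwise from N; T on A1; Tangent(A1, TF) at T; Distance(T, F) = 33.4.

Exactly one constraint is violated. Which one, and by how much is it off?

Distance(T, F) = 33.4 — off by 7.70.

B = (0.00, 0.00) ✓; B.y = 0.00, N.y = 0.00 ✓; |BN| = 57.10 ✓; ∠(HN, NB) = 90.00° ✓; |HN| = 5.800 ✓; bearing(H→T) − bearing(H→N) = 111.0° ✓; |HT| = 5.800 ✓; ∠(HT, TF) = 90.00° ✓; |TF| = 25.70 ✗.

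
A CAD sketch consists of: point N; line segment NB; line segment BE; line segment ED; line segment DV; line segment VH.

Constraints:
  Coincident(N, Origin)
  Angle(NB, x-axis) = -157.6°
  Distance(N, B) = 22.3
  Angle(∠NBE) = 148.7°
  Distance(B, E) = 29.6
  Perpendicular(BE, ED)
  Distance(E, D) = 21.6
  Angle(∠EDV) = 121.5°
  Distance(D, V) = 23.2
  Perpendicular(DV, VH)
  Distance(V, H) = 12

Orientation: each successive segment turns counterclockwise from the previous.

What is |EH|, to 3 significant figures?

35.1

∠EDV = 121.5° gives DV at 22.2° from the x-axis; with |DV| = 23.2, V = (0.747, -36.4). The perpendicularity gives VH at right angles to DV, so VH runs at 112°; with |VH| = 12.0, H = (-3.79, -25.3). Then |EH| = |H − E| = 35.1.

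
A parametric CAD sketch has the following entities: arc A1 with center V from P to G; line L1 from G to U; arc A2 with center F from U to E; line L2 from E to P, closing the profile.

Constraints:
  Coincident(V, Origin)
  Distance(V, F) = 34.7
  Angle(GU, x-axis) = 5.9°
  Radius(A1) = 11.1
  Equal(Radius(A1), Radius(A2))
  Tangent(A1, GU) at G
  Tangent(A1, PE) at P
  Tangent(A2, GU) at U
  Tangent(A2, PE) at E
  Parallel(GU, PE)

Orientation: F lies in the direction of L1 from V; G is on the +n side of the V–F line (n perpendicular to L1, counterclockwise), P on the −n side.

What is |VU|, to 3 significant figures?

36.4

The slot axis is L1's direction at 5.9°, so u = (cos 5.9°, sin 5.9°) = (0.995, 0.103) and n = (−sin 5.9°, cos 5.9°) = (-0.103, 0.995). V is at the origin and F lies 34.7 along u from V, so F = 34.7·u = (34.5, 3.57). Tangency of A1 to both parallel lines with radius 11.1 puts G and P at V ± 11.1·n: G = (-1.14, 11.0), P = (1.14, -11.0). Equal radii place U and E the same way about F: U = F + 11.1·n = (33.4, 14.6), E = F − 11.1·n = (35.7, -7.47). Then |VU| = |U − V| = 36.4.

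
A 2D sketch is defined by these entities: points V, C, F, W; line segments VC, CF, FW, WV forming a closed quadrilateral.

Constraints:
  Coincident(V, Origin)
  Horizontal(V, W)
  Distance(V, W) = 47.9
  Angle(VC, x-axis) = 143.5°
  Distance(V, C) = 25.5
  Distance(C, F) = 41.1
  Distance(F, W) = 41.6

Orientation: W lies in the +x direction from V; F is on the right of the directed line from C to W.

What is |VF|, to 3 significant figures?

16.3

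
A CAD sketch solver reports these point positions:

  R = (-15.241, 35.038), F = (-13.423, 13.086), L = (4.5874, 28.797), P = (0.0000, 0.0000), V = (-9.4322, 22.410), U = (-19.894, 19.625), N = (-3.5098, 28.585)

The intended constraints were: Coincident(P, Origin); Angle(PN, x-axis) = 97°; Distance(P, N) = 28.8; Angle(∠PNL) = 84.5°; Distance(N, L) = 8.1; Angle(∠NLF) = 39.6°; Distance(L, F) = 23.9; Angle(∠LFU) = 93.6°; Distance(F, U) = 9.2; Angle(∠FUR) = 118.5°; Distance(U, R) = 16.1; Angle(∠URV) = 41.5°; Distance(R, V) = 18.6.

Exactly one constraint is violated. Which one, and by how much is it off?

Distance(R, V) = 18.6 — off by 4.70.

P = (0.00, 0.00) ✓; PN at 97.00° ✓; |PN| = 28.80 ✓; ∠PNL = 84.50° ✓; |NL| = 8.100 ✓; ∠NLF = 39.60° ✓; |LF| = 23.90 ✓; ∠LFU = 93.60° ✓; |FU| = 9.200 ✓; ∠FUR = 118.5° ✓; |UR| = 16.10 ✓; ∠URV = 41.50° ✓; |RV| = 13.90 ✗.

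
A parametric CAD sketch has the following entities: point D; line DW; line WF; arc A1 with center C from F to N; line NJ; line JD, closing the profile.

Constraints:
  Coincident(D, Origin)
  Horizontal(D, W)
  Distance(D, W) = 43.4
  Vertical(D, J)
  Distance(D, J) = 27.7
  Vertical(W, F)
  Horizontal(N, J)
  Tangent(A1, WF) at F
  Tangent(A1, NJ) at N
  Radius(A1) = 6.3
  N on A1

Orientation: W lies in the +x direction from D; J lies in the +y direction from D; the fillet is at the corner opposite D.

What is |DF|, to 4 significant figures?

48.39

The virtual corner opposite D is at (43.40, 27.70). Tangency of A1 to WF means the radius CF is perpendicular to WF and tangency of A1 to NJ means the radius CN is perpendicular to NJ, with radius 6.3, so the center C sits 6.3 in from both sides at C = (37.10, 21.40). That places the tangent points at F = (43.40, 21.40) on WF and N = (37.10, 27.70) on NJ. Then |DF| = |F − D| = 48.39.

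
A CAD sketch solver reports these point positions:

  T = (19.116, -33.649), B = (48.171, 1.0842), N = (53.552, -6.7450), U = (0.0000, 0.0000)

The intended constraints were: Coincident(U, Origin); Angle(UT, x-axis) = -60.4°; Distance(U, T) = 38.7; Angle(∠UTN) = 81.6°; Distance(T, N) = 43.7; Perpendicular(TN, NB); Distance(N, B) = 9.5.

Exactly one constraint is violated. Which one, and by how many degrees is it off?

Perpendicular(TN, NB) — off by 3.50°.

U = (0.00, 0.00) ✓; UT at -60.40° ✓; |UT| = 38.70 ✓; ∠UTN = 81.60° ✓; |TN| = 43.70 ✓; ∠(TN, NB) = 86.50° ✗; |NB| = 9.500 ✓.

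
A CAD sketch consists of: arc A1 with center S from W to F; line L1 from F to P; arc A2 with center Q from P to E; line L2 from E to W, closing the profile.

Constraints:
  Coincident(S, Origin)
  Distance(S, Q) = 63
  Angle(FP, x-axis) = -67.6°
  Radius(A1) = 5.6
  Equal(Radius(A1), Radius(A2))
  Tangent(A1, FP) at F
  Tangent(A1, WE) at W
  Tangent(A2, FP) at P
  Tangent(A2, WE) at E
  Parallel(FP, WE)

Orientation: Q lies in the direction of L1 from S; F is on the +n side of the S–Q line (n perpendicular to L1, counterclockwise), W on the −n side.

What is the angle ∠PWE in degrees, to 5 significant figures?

10.081°

The slot axis is L1's direction at -67.6°, so u = (cos -67.6°, sin -67.6°) = (0.38107, -0.92455) and n = (−sin -67.6°, cos -67.6°) = (0.92455, 0.38107). S is at the origin and Q lies 63.0 along u from S, so Q = 63.0·u = (24.007, -58.246). Tangency of A1 to both parallel lines with radius 5.6 puts F and W at S ± 5.6·n: F = (5.1775, 2.1340), W = (-5.1775, -2.1340). Equal radii place P and E the same way about Q: P = Q + 5.6·n = (29.185, -56.112), E = Q − 5.6·n = (18.830, -60.380). Then cos ∠PWE = WP·WE / (|WP||WE|), giving 10.081°.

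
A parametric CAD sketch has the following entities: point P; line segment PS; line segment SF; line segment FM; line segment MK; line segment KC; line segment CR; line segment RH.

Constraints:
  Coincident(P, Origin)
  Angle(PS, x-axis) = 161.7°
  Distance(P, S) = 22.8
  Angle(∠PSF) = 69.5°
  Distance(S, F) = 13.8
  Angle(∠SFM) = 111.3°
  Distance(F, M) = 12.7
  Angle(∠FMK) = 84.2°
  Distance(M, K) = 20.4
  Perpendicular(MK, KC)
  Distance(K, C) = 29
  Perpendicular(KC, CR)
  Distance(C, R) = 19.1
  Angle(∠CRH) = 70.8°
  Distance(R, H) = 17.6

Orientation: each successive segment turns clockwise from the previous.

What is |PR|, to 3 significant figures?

37.1

P is at the origin; PS runs at 161.7° with length 22.8, so S = (-21.6, 7.16). ∠PSF = 69.5° gives SF at 51.2° from the x-axis; with |SF| = 13.8, F = (-13.0, 17.9). ∠SFM = 111.3° gives FM at -17.5° from the x-axis; with |FM| = 12.7, M = (-0.888, 14.1). ∠FMK = 84.2° gives MK at -113° from the x-axis; with |MK| = 20.4, K = (-8.96, -4.64). MK is perpendicular to KC, so KC runs at 157°; with |KC| = 29.0, C = (-35.6, 6.83). KC ⟂ CR, so CR runs at 66.7°; with |CR| = 19.1, R = (-28.0, 24.4). Then |PR| = |R − P| = 37.1.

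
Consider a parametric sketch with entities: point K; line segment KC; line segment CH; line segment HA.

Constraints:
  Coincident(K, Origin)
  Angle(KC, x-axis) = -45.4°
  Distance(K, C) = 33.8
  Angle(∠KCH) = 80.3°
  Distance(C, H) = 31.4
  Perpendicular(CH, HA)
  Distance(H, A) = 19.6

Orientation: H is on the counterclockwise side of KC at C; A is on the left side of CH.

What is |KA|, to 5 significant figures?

29.136

K is at the origin; KC runs at -45.4° with length 33.8, so C = 33.8·(cos -45.4°, sin -45.4°) = (23.733, -24.066). ∠KCH = 80.3°, so CH runs at -45.4° + (180° − 80.3°) = 54.300° from the x-axis; with |CH| = 31.4, H = C + 31.4·(cos 54.300°, sin 54.300°) = (42.056, 1.4329). CH ⟂ HA; with |HA| = 19.6 on the left of CH, A = H + 19.6·(-0.81208, 0.58354) = (26.139, 12.870). Then |KA| = |A − K| = 29.136.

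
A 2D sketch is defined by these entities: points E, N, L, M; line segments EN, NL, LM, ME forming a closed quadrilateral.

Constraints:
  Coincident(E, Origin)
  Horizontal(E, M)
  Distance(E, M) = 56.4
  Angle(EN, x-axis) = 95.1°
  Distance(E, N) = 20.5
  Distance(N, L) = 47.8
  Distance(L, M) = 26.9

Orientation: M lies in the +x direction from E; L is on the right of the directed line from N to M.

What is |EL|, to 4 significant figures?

35.04

E is at the origin; EM is horizontal with |EM| = 56.4 and M in +x, so M = (56.4, 0). EN runs at 95.1° with |EN| = 20.5, so N = (-1.822, 20.42). L is determined by |NL| = 47.8 and |LM| = 26.9 together: it lies at the intersection of circle(N, 47.8) and circle(M, 26.9). With |NM| = 61.70, the foot of the radical line on NM is 43.50 from N and the perpendicular offset is √(47.8² − 43.50²) = 19.81. Taking the right-of-NM solution: L = (32.67, -12.67).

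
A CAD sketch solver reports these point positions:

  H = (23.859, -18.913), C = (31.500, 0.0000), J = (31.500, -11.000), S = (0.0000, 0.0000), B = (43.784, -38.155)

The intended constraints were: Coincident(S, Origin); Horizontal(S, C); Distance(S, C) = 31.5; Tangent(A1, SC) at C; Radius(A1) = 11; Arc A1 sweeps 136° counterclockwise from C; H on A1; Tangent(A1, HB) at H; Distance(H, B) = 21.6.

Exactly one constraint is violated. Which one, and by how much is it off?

Distance(H, B) = 21.6 — off by 6.10.

S = (0.00, 0.00) ✓; S.y = 0.00, C.y = 0.00 ✓; |SC| = 31.50 ✓; ∠(JC, CS) = 90.00° ✓; |JC| = 11.00 ✓; bearing(J→H) − bearing(J→C) = 136.0° ✓; |JH| = 11.00 ✓; ∠(JH, HB) = 90.00° ✓; |HB| = 27.70 ✗.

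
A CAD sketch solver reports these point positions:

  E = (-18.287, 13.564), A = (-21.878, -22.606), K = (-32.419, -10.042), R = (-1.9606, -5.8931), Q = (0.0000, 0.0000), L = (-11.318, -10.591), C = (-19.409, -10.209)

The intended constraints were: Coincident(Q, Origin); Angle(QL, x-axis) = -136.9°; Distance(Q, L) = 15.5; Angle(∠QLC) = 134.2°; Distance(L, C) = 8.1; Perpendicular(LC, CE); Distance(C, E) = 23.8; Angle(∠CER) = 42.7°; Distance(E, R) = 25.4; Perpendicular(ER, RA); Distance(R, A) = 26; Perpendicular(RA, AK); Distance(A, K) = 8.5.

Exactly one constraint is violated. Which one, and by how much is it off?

Distance(A, K) = 8.5 — off by 7.90.

Q = (0.00, 0.00) ✓; QL at -136.9° ✓; |QL| = 15.50 ✓; ∠QLC = 134.2° ✓; |LC| = 8.100 ✓; ∠(LC, CE) = 90.00° ✓; |CE| = 23.80 ✓; ∠CER = 42.70° ✓; |ER| = 25.40 ✓; ∠(ER, RA) = 90.00° ✓; |RA| = 26.00 ✓; ∠(RA, AK) = 90.00° ✓; |AK| = 16.40 ✗.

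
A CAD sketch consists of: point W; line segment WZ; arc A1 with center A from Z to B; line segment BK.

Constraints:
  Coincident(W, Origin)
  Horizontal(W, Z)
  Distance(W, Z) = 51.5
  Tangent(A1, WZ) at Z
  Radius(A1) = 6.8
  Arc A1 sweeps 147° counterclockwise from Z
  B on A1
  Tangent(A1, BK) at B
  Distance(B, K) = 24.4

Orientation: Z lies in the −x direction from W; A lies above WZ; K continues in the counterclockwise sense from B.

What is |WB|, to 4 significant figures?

49.40

W is at the origin; WZ is horizontal with |WZ| = 51.5 and Z on the −x side, so Z = (-51.50, 0.000). The tangent condition forces AZ to be normal to WZ, so A = Z + (0, 6.8) = (-51.50, 6.800). On A1, Z sits at bearing -90° from A; a 147° counterclockwise sweep puts B at bearing 57°, so B = A + 6.8·(cos 57°, sin 57°) = (-47.80, 12.50). Then |WB| = |B − W| = 49.40.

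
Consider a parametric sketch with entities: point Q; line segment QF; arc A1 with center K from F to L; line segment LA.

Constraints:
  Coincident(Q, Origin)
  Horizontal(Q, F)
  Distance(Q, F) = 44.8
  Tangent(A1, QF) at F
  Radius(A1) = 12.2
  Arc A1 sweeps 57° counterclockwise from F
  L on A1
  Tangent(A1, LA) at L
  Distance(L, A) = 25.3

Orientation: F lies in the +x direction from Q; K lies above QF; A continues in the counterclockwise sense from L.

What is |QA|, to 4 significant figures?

73.84

On A1, F sits at bearing -90° from K; a 57° counterclockwise sweep puts L at bearing -33°, so L = K + 12.2·(cos -33°, sin -33°) = (55.03, 5.555). A1 meets LA tangentially, so KL is at right angles to LA, so LA runs along (−sin -33°, cos -33°); with |LA| = 25.3, A = (68.81, 26.77). Then |QA| = |A − Q| = 73.84.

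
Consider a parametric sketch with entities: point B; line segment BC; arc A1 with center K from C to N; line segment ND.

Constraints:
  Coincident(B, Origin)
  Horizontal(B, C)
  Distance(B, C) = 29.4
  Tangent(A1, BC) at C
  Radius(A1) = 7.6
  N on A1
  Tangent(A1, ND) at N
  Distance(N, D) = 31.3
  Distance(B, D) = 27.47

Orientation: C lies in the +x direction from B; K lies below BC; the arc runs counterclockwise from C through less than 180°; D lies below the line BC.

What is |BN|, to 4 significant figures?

23.65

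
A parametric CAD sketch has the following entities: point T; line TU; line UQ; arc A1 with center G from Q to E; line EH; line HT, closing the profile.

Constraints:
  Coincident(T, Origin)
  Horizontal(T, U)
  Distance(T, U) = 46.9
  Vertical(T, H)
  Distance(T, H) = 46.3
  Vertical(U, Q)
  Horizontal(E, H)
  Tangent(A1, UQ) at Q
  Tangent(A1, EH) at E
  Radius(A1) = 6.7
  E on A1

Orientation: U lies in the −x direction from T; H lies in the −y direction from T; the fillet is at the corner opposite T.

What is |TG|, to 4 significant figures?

56.43

T is at the origin; TU is horizontal with |TU| = 46.9 and U on the −x side, so U = (-46.90, 0.000). T and H share the same x with |TH| = 46.3 and H on the −y side, so H = (0.000, -46.30). The virtual corner opposite T is at (-46.90, -46.30). A1 meets UQ tangentially, so GQ is at right angles to UQ and the tangent condition forces GE to be normal to EH, with radius 6.7, so the center G sits 6.7 in from both sides at G = (-40.20, -39.60). Then |TG| = |G − T| = 56.43.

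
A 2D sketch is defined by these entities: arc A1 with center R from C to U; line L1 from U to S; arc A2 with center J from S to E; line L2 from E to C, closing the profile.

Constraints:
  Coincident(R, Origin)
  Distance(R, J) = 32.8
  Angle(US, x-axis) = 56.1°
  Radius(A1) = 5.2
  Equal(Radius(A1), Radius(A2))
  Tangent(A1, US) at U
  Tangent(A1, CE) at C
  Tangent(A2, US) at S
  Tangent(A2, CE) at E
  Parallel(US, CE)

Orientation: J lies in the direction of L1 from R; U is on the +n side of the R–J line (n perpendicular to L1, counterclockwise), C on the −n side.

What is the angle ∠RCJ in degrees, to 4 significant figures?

80.99°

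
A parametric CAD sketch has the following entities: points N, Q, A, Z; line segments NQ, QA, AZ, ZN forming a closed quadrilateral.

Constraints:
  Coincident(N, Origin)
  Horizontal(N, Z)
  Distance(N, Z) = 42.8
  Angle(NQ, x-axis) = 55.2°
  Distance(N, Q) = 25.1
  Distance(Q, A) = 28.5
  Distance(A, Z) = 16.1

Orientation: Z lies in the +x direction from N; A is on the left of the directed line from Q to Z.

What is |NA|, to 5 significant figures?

45.413

N is at the origin; N and Z share the same y with |NZ| = 42.8 and Z in +x, so Z = (42.8, 0). NQ runs at 55.2° with |NQ| = 25.1, so Q = (14.325, 20.611). A is determined by |QA| = 28.5 and |AZ| = 16.1 together: it lies at the intersection of circle(Q, 28.5) and circle(Z, 16.1). With |QZ| = 35.152, the foot of the radical line on QZ is 25.442 from Q and the perpendicular offset is √(28.5² − 25.442²) = 12.843. Taking the left-of-QZ solution: A = (42.465, 16.097).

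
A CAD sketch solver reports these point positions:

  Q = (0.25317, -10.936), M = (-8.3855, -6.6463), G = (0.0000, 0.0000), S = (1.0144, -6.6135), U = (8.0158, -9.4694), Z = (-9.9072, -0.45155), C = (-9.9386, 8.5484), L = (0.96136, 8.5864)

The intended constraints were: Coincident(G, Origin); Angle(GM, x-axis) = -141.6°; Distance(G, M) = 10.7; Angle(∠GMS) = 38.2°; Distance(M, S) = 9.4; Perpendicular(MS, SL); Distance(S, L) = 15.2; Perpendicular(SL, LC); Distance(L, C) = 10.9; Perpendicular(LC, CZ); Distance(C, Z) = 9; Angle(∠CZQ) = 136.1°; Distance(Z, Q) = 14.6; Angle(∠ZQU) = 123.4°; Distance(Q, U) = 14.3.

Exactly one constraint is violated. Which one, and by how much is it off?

Distance(Q, U) = 14.3 — off by 6.40.

G = (0.00, 0.00) ✓; GM at -141.6° ✓; |GM| = 10.70 ✓; ∠GMS = 38.20° ✓; |MS| = 9.400 ✓; ∠(MS, SL) = 90.00° ✓; |SL| = 15.20 ✓; ∠(SL, LC) = 90.00° ✓; |LC| = 10.90 ✓; ∠(LC, CZ) = 90.00° ✓; |CZ| = 9.000 ✓; ∠CZQ = 136.1° ✓; |ZQ| = 14.60 ✓; ∠ZQU = 123.4° ✓; |QU| = 7.900 ✗.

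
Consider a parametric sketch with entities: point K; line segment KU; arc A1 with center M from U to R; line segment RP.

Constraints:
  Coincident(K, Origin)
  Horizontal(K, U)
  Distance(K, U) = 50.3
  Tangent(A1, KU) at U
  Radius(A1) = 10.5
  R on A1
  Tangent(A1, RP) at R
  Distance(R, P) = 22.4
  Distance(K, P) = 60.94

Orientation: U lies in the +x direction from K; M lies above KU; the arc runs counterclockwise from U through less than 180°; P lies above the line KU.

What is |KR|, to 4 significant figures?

61.60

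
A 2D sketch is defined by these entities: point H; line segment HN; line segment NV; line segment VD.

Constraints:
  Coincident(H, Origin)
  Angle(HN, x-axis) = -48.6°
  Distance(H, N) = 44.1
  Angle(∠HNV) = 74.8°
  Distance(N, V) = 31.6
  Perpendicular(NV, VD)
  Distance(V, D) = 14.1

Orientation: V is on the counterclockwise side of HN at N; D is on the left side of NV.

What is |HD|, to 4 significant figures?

34.80

∠HNV = 74.8°, so NV runs at -48.6° + (180° − 74.8°) = 56.60° from the x-axis; with |NV| = 31.6, V = N + 31.6·(cos 56.60°, sin 56.60°) = (46.56, -6.699). The perpendicularity gives VD at right angles to NV; with |VD| = 14.1 on the left of NV, D = V + 14.1·(-0.8348, 0.5505) = (34.79, 1.063). Then |HD| = |D − H| = 34.80.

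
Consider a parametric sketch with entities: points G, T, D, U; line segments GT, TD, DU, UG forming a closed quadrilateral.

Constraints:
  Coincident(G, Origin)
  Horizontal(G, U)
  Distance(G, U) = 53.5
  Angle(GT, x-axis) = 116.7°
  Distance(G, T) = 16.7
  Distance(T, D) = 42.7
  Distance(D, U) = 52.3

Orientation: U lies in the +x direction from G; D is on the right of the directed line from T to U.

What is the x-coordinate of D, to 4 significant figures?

7.578

Checks: |GU| = 53.50 ✓; |GT| = 16.70 ✓; |TD| = 42.70 ✓; |DU| = 52.30 ✓.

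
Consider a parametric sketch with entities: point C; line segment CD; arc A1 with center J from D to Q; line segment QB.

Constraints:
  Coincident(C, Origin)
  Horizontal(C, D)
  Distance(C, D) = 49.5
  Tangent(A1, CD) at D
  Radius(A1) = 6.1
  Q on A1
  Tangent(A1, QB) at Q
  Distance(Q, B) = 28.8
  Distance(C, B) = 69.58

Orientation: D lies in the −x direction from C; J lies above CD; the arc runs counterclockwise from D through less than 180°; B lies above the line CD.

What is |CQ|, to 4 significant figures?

45.56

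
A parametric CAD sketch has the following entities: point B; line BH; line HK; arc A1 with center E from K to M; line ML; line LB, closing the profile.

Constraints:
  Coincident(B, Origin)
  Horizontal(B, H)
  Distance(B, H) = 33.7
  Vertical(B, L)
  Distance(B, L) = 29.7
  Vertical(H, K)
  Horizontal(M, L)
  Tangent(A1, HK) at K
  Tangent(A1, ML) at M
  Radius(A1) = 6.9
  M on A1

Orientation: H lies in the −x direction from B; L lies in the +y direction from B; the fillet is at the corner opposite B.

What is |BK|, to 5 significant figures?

40.688

B is at the origin; BH is horizontal with |BH| = 33.7 and H on the −x side, so H = (-33.700, 0.0000). B and L share the same x with |BL| = 29.7 and L on the +y side, so L = (0.0000, 29.700). The virtual corner opposite B is at (-33.700, 29.700). Tangency of A1 to HK means the radius EK is perpendicular to HK and since A1 is tangent to ML there, EM ⟂ ML, with radius 6.9, so the center E sits 6.9 in from both sides at E = (-26.800, 22.800). That places the tangent points at K = (-33.700, 22.800) on HK and M = (-26.800, 29.700) on ML. Then |BK| = |K − B| = 40.688.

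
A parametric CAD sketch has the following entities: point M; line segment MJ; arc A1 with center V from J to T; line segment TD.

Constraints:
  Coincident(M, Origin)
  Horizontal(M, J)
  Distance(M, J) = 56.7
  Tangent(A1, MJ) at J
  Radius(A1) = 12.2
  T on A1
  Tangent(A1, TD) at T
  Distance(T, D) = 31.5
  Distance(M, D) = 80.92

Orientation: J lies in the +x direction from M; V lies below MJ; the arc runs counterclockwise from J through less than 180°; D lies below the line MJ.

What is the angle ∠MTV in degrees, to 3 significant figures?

117°

Checks: |MJ| = 56.70 ✓; ∠(VJ, JM) = 90.00° ✓; |VT| = 12.20 ✓; ∠(VT, TD) = 90.00° ✓; |TD| = 31.50 ✓; |MD| = 80.92 ✓.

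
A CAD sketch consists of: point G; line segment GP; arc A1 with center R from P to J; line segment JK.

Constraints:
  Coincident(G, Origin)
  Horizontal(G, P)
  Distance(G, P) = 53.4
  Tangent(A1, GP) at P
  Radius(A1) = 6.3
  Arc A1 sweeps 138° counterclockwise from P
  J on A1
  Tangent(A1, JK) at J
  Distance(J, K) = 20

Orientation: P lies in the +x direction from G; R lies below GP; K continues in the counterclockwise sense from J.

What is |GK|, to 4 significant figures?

68.53

On A1, P sits at bearing 90° from R; a 138° counterclockwise sweep puts J at bearing 228°, so J = R + 6.3·(cos 228°, sin 228°) = (49.18, -10.98). Since A1 is tangent to JK there, RJ ⟂ JK, so JK runs along (−sin 228°, cos 228°); with |JK| = 20.0, K = (64.05, -24.36). Then |GK| = |K − G| = 68.53.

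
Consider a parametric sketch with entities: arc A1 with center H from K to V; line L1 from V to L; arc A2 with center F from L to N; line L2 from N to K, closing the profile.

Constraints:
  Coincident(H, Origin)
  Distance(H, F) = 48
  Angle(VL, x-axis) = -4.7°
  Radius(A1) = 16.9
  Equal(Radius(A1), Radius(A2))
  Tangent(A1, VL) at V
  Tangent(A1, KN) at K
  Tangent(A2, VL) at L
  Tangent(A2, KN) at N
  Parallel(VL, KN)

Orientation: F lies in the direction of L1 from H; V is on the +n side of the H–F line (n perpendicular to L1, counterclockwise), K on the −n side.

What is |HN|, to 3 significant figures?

50.9

The slot axis is L1's direction at -4.7°, so u = (cos -4.7°, sin -4.7°) = (0.997, -0.0819) and n = (−sin -4.7°, cos -4.7°) = (0.0819, 0.997). H is at the origin and F lies 48.0 along u from H, so F = 48.0·u = (47.8, -3.93). Tangency of A1 to both parallel lines with radius 16.9 puts V and K at H ± 16.9·n: V = (1.38, 16.8), K = (-1.38, -16.8). Equal radii place L and N the same way about F: L = F + 16.9·n = (49.2, 12.9), N = F − 16.9·n = (46.5, -20.8). Then |HN| = |N − H| = 50.9.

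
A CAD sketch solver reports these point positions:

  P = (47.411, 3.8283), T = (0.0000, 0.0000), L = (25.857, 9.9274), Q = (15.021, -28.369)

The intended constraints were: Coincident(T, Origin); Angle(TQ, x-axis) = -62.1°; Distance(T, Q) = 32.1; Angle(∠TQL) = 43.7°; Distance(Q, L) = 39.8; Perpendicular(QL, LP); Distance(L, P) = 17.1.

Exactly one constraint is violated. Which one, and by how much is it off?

Distance(L, P) = 17.1 — off by 5.30.

T = (0.00, 0.00) ✓; TQ at -62.10° ✓; |TQ| = 32.10 ✓; ∠TQL = 43.70° ✓; |QL| = 39.80 ✓; ∠(QL, LP) = 90.00° ✓; |LP| = 22.40 ✗.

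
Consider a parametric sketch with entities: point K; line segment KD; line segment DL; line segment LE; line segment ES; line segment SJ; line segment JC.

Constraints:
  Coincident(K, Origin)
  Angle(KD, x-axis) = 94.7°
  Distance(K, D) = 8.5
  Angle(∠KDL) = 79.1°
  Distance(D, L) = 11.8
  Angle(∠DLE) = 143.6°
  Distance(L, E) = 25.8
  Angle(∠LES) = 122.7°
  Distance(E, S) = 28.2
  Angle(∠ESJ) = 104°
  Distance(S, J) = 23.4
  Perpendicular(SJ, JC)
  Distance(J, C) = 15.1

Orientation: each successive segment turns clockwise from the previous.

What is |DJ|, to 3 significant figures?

48.3

K is at the origin; KD runs at 94.7° with length 8.5, so D = (-0.696, 8.47). ∠KDL = 79.1° gives DL at -6.20° from the x-axis; with |DL| = 11.8, L = (11.0, 7.20). ∠DLE = 143.6° gives LE at -42.6° from the x-axis; with |LE| = 25.8, E = (30.0, -10.3). ∠LES = 122.7° gives ES at -99.9° from the x-axis; with |ES| = 28.2, S = (25.2, -38.0). ∠ESJ = 104.0° gives SJ at -176° from the x-axis; with |SJ| = 23.4, J = (1.84, -39.7). Then |DJ| = |J − D| = 48.3.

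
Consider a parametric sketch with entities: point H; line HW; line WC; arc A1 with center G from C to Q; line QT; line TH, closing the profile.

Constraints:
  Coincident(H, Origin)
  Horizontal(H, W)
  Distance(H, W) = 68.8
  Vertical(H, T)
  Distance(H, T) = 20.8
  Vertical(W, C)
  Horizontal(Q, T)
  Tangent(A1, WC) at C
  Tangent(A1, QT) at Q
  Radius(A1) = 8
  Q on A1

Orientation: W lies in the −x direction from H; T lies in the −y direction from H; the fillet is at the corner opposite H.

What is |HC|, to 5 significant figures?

69.981

H is at the origin; H and W share the same y with |HW| = 68.8 and W on the −x side, so W = (-68.800, 0.0000). HT is vertical with |HT| = 20.8 and T on the −y side, so T = (0.0000, -20.800). The virtual corner opposite H is at (-68.800, -20.800). Since A1 is tangent to WC there, GC ⟂ WC and since A1 is tangent to QT there, GQ ⟂ QT, with radius 8.0, so the center G sits 8.0 in from both sides at G = (-60.800, -12.800). That places the tangent points at C = (-68.800, -12.800) on WC and Q = (-60.800, -20.800) on QT. Then |HC| = |C − H| = 69.981.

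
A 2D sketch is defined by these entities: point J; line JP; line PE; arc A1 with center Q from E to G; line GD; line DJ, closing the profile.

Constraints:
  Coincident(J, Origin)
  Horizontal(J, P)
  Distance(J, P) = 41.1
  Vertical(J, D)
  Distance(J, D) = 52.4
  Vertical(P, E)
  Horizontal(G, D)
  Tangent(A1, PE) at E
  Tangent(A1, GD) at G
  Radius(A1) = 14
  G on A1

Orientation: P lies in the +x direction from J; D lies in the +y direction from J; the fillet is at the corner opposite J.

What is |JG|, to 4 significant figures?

58.99

J is at the origin; J and P share the same y with |JP| = 41.1 and P on the +x side, so P = (41.10, 0.000). J and D share the same x with |JD| = 52.4 and D on the +y side, so D = (0.000, 52.40). The virtual corner opposite J is at (41.10, 52.40). Tangency of A1 to PE means the radius QE is perpendicular to PE and A1 meets GD tangentially, so QG is at right angles to GD, with radius 14.0, so the center Q sits 14.0 in from both sides at Q = (27.10, 38.40). That places the tangent points at E = (41.10, 38.40) on PE and G = (27.10, 52.40) on GD. Then |JG| = |G − J| = 58.99.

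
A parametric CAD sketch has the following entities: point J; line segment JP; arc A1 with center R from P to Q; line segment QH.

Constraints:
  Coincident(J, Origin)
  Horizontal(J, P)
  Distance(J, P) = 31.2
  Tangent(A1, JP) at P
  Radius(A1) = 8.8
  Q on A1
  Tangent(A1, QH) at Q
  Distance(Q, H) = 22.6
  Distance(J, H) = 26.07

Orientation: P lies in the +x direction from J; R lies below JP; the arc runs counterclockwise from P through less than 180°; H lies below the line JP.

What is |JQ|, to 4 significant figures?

24.10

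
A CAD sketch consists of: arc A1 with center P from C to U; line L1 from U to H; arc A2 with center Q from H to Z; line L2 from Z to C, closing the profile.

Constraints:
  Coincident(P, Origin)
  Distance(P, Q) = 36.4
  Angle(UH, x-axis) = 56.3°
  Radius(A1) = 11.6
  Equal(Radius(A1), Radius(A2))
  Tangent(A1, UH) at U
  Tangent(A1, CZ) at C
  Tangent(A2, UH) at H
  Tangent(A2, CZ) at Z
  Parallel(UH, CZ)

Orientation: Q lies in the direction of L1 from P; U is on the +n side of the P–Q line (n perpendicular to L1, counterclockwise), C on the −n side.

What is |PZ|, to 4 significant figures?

38.20

Tangency of A1 to both parallel lines with radius 11.6 puts U and C at P ± 11.6·n: U = (-9.651, 6.436), C = (9.651, -6.436). Equal radii place H and Z the same way about Q: H = Q + 11.6·n = (10.55, 36.72), Z = Q − 11.6·n = (29.85, 23.85). Then |PZ| = |Z − P| = 38.20.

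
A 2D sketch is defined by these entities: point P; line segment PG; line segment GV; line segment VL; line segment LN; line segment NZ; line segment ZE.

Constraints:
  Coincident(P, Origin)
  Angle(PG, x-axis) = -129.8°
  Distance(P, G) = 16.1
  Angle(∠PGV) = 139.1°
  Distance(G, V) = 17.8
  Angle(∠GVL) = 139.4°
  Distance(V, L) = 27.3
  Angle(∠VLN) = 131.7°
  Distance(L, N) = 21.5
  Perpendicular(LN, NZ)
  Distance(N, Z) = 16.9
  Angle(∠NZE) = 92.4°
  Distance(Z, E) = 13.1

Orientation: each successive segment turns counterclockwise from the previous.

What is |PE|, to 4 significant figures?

37.03

P is at the origin; PG runs at -129.8° with length 16.1, so G = (-10.31, -12.37). ∠PGV = 139.1° gives GV at -88.90° from the x-axis; with |GV| = 17.8, V = (-9.964, -30.17). ∠GVL = 139.4° gives VL at -48.30° from the x-axis; with |VL| = 27.3, L = (8.197, -50.55). ∠VLN = 131.7° gives LN at 0.000° from the x-axis; with |LN| = 21.5, N = (29.70, -50.55). The perpendicularity gives NZ at right angles to LN, so NZ runs at 90.00°; with |NZ| = 16.9, Z = (29.70, -33.65). ∠NZE = 92.4° gives ZE at 177.6° from the x-axis; with |ZE| = 13.1, E = (16.61, -33.10). Then |PE| = |E − P| = 37.03.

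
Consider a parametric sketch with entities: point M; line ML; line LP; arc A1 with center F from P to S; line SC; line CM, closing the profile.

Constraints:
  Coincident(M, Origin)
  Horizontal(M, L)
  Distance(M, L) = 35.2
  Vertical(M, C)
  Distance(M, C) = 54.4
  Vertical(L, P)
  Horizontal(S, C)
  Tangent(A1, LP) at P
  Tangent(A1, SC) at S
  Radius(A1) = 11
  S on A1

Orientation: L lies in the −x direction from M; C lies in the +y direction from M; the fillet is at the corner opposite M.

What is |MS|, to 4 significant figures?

59.54

The virtual corner opposite M is at (-35.20, 54.40). A1 meets LP tangentially, so FP is at right angles to LP and tangency of A1 to SC means the radius FS is perpendicular to SC, with radius 11.0, so the center F sits 11.0 in from both sides at F = (-24.20, 43.40). That places the tangent points at P = (-35.20, 43.40) on LP and S = (-24.20, 54.40) on SC. Then |MS| = |S − M| = 59.54.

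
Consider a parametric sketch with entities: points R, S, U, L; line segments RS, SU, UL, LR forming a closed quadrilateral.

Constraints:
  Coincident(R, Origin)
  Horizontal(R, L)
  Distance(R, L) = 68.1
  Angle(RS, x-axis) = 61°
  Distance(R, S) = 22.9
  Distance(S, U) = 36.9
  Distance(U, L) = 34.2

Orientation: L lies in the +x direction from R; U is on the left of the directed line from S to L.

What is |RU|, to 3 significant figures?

54.5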